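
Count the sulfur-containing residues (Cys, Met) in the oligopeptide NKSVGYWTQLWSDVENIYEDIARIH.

None of the 25 residues belong to this group.

0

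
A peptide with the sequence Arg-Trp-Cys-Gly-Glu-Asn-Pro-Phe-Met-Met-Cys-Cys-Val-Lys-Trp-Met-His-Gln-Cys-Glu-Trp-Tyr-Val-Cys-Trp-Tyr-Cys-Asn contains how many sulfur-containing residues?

9

The sulfur-bearing residues are cysteine (–SH) and methionine (–S–CH₃).
Matching residues: Cys3, Met9, Met10, Cys11, Cys12, Met16, Cys19, Cys24, Cys27.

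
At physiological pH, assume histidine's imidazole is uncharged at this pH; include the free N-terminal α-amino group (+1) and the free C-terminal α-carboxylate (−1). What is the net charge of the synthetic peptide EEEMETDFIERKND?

The side chains ionized at physiological pH are Lys/Arg (+1) and Asp/Glu (−1); with His treated as neutral, nothing else contributes.
Positive (K, R): R11, K12 → +2.
Negative (D, E): E1, E2, E3, E5, D7, E10, D14 → −7.
The N-terminus (+1) and C-terminus (−1) cancel.
Net charge = (+2) + (−7) = −5.

-5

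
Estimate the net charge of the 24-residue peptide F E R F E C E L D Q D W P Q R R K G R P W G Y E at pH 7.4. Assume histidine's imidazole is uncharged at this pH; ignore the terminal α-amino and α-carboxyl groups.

Near pH 7.4, K and R contribute +1 each, D and E contribute −1 each, and every other side chain (His included, as stated) is uncharged.
Positive (K, R): R3, R15, R16, K17, R19 → +5.
Negative (D, E): E2, E5, E7, D9, D11, E24 → −6.
Net charge = (+5) + (−6) = −1.

-1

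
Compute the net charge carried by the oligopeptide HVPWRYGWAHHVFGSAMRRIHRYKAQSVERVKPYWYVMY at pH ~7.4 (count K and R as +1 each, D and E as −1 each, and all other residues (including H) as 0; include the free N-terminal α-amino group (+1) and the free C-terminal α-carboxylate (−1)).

+6

Positive (K, R): R5, R18, R19, R22, K24, R30, K32 → +7.
Negative (D, E): E29 → −1.
The N-terminus (+1) and C-terminus (−1) cancel.
Net charge = (+7) + (−1) = +6.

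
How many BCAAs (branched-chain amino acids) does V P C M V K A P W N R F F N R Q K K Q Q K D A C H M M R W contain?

Valine (V), leucine (L), and isoleucine (I) are the branched-chain amino acids.
Matching residues: V1, V5.

2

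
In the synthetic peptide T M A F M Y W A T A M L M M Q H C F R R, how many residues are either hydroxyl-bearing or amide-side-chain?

4

Hydroxyl-bearing: S, T, Y. Amide-side-chain: N, Q.
Hydroxyl-bearing residues here: T1, Y6, T9 (3).
Amide-side-chain residues here: Q15 (1).
The two groups share no amino acid, so total = 3 + 1 = 4.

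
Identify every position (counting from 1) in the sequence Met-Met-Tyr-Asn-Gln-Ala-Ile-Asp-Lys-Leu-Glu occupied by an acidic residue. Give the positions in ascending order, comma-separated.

8, 11

Aspartate (D) and glutamate (E) have carboxylic-acid side chains and are the acidic amino acids.
Matching residues: Asp8, Glu11.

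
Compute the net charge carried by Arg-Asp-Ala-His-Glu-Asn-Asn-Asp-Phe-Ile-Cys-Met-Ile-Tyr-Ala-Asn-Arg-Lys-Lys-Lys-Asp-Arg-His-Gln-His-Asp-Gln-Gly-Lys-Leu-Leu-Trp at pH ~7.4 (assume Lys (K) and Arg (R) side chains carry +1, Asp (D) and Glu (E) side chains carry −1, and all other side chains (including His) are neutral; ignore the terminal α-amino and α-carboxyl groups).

+2

Positive (K, R): Arg1, Arg17, Lys18, Lys19, Lys20, Arg22, Lys29 → +7.
Negative (D, E): Asp2, Glu5, Asp8, Asp21, Asp26 → −5.
Net charge = (+7) + (−5) = +2.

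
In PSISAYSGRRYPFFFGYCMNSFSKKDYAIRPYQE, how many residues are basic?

K, R, and H are the three residues with basic side chains (ε-amine, guanidinium, and imidazole respectively).
Matching residues: R9, R10, K24, K25, R30.

5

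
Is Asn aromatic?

Phenylalanine (F), tryptophan (W), and tyrosine (Y) have aromatic ring side chains.
Asparagine is not in this group.

No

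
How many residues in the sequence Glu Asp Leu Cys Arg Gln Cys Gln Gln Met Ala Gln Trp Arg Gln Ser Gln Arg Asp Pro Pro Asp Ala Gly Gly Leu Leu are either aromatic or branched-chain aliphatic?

Aromatic: F, W, Y. Branched-chain aliphatic: I, L, V.
Aromatic residues here: Trp13 (1).
Branched-chain aliphatic residues here: Leu3, Leu26, Leu27 (3).
The two groups share no amino acid, so total = 1 + 3 = 4.

4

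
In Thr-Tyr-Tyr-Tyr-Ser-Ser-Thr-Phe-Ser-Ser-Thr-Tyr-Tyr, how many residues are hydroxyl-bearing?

Serine (S), threonine (T), and tyrosine (Y) each carry a hydroxyl group on the side chain.
Matching residues: Thr1, Tyr2, Tyr3, Tyr4, Ser5, Ser6, Thr7, Ser9, Ser10, Thr11, Tyr12, Tyr13.

12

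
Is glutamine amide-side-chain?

Asparagine (N) and glutamine (Q) have uncharged amide side chains.
Glutamine is in this group.

Yes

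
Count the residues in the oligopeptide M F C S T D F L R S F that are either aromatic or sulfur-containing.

5

Aromatic: F, W, Y. Sulfur-containing: C, M.
Aromatic residues here: F2, F7, F11 (3).
Sulfur-containing residues here: M1, C3 (2).
The two groups share no amino acid, so total = 3 + 2 = 5.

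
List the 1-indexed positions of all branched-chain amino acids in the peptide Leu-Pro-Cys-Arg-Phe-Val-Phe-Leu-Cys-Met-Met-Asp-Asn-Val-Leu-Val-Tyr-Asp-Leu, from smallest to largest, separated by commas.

1, 6, 8, 14, 15, 16, 19

V, L, and I make up the branched-chain aliphatic group.
Matching residues: Leu1, Val6, Leu8, Val14, Leu15, Val16, Leu19.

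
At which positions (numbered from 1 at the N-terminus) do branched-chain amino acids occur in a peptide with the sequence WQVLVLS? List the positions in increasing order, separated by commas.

3, 4, 5, 6

V, L, and I make up the branched-chain aliphatic group.
Matching residues: V3, L4, V5, L6.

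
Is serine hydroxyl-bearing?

S, T, and Y are the three residues with a side-chain hydroxyl.
Serine is in this group.

Yes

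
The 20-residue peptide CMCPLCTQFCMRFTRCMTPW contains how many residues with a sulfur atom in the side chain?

Cysteine (C, thiol) and methionine (M, thioether) are the two sulfur-containing amino acids.
Matching residues: C1, M2, C3, C6, C10, M11, C16, M17.

8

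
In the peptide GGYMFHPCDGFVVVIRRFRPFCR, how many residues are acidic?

1

Only D (aspartate) and E (glutamate) carry a side-chain carboxylic acid.
Matching residues: D9.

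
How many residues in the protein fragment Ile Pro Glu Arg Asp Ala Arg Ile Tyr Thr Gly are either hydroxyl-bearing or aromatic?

2

Hydroxyl-bearing: S, T, Y. Aromatic: F, W, Y.
Hydroxyl-bearing residues here: Tyr9, Thr10 (2).
Aromatic residues here: Tyr9 (1).
Y is in both groups, so the 1 Y residue must not be double-counted.
Total = 2 + 1 − 1 = 2.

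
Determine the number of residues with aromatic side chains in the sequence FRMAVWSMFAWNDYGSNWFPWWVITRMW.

10

The aromatic amino acids are Phe (F, benzyl), Trp (W, indole), and Tyr (Y, phenol).
Matching residues: F1, W6, F9, W11, Y14, W18, F19, W21, W22, W28.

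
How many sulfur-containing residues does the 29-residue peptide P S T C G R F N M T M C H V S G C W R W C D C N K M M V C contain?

The sulfur-bearing residues are cysteine (–SH) and methionine (–S–CH₃).
Matching residues: C4, M9, M11, C12, C17, C21, C23, M26, M27, C29.

10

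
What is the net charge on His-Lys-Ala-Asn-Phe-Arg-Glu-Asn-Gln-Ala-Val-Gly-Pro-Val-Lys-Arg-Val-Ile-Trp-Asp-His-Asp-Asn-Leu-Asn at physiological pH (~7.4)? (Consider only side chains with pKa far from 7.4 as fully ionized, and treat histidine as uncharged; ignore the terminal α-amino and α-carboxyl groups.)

The side chains ionized at physiological pH are Lys/Arg (+1) and Asp/Glu (−1); with His treated as neutral, nothing else contributes.
Positive (K, R): Lys2, Arg6, Lys15, Arg16 → +4.
Negative (D, E): Glu7, Asp20, Asp22 → −3.
Net charge = (+4) + (−3) = +1.

+1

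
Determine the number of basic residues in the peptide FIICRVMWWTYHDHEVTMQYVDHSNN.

4

Lysine (K), arginine (R), and histidine (H) have basic, nitrogen-containing side chains.
Matching residues: R5, H12, H14, H23.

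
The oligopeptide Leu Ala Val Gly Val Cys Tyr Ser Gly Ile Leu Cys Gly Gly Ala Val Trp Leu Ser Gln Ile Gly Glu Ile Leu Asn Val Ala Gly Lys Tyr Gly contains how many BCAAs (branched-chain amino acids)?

The BCAAs are Val, Leu, and Ile — aliphatic side chains with a branch point.
Matching residues: Leu1, Val3, Val5, Ile10, Leu11, Val16, Leu18, Ile21, Ile24, Leu25, Val27.

11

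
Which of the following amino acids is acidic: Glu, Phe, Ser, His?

Glu

Aspartate (D) and glutamate (E) have carboxylic-acid side chains and are the acidic amino acids.
Of the listed options, only Glu belongs to this group.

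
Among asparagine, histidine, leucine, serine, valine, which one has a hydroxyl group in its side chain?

The –OH-bearing residues are Ser, Thr (aliphatic alcohols), and Tyr (phenol).
Of the listed options, only serine belongs to this group.

serine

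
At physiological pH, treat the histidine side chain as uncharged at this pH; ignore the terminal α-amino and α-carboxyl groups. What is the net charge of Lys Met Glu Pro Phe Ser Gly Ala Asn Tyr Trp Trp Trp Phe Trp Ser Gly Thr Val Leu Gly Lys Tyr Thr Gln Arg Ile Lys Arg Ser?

+4

The side chains ionized at physiological pH are Lys/Arg (+1) and Asp/Glu (−1); with His treated as neutral, nothing else contributes.
Positive (K, R): Lys1, Lys22, Arg26, Lys28, Arg29 → +5.
Negative (D, E): Glu3 → −1.
Net charge = (+5) + (−1) = +4.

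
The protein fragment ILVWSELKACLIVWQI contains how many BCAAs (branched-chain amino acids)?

8

V, L, and I make up the branched-chain aliphatic group.
Matching residues: I1, L2, V3, L7, L11, I12, V13, I16.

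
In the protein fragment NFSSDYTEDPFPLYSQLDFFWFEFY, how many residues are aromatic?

Phenylalanine (F), tryptophan (W), and tyrosine (Y) have aromatic ring side chains.
Matching residues: F2, Y6, F11, Y14, F19, F20, W21, F22, F24, Y25.

10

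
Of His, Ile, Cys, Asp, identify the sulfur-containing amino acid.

Only Cys (C) and Met (M) have a sulfur atom in the side chain.
Of the listed options, only Cys belongs to this group.

Cys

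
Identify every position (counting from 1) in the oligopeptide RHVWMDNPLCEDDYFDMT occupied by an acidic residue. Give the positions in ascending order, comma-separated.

Only D (aspartate) and E (glutamate) carry a side-chain carboxylic acid.
Matching residues: D6, E11, D12, D13, D16.

6, 11, 12, 13, 16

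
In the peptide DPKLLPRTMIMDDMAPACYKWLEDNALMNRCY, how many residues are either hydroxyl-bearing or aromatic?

Hydroxyl-bearing: S, T, Y. Aromatic: F, W, Y.
Hydroxyl-bearing residues here: T8, Y19, Y32 (3).
Aromatic residues here: Y19, W21, Y32 (3).
Y is in both groups, so the 2 Y residues must not be double-counted.
Total = 3 + 3 − 2 = 4.

4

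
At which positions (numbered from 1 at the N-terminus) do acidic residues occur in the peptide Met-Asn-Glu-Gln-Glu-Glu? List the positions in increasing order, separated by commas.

3, 5, 6

Aspartate (D) and glutamate (E) have carboxylic-acid side chains and are the acidic amino acids.
Matching residues: Glu3, Glu5, Glu6.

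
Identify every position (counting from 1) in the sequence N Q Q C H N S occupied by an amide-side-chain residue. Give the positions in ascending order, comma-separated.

1, 2, 3, 6

The amide-side-chain residues are Asn (N) and Gln (Q).
Matching residues: N1, Q2, Q3, N6.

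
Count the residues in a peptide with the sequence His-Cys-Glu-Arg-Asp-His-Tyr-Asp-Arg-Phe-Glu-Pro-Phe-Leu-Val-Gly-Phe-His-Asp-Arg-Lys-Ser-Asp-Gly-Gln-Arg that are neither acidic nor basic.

12

Acidic: D, E. Basic: K, R, H. All other residues are neither.
Matching residues: Cys2, Tyr7, Phe10, Pro12, Phe13, Leu14, Val15, Gly16, Phe17, Ser22, Gly24, Gln25.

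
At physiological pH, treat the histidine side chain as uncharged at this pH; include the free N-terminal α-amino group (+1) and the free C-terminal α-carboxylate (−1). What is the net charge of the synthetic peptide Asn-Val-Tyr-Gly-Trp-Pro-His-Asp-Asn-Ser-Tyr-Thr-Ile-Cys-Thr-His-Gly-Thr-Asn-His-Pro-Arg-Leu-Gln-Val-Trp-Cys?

The side chains ionized at physiological pH are Lys/Arg (+1) and Asp/Glu (−1); with His treated as neutral, nothing else contributes.
Positive (K, R): Arg22 → +1.
Negative (D, E): Asp8 → −1.
The N-terminus (+1) and C-terminus (−1) cancel.
Net charge = (+1) + (−1) = 0.

0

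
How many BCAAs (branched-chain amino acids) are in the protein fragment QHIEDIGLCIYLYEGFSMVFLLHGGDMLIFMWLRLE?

12

V, L, and I make up the branched-chain aliphatic group.
Matching residues: I3, I6, L8, I10, L12, V19, L21, L22, L28, I29, L33, L35.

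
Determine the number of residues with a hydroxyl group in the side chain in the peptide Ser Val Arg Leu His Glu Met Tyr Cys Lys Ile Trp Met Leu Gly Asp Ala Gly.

2

Serine (S), threonine (T), and tyrosine (Y) each carry a hydroxyl group on the side chain.
Matching residues: Ser1, Tyr8.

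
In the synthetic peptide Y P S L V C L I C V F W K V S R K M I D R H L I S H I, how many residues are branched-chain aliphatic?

10

Valine (V), leucine (L), and isoleucine (I) are the branched-chain amino acids.
Matching residues: L4, V5, L7, I8, V10, V14, I19, L23, I24, I27.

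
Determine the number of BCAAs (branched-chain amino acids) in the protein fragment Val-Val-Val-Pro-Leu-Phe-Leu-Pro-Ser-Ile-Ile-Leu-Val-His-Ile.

10

V, L, and I make up the branched-chain aliphatic group.
Matching residues: Val1, Val2, Val3, Leu5, Leu7, Ile10, Ile11, Leu12, Val13, Ile15.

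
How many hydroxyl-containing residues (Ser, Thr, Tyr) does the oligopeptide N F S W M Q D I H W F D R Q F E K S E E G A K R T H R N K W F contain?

Matching residues: S3, S18, T25.

3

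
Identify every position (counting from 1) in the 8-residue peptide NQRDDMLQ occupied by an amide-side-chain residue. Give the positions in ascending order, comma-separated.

1, 2, 8

The amide-side-chain residues are Asn (N) and Gln (Q).
Matching residues: N1, Q2, Q8.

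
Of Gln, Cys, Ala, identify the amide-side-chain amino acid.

Gln

The amide-side-chain residues are Asn (N) and Gln (Q).
Of the listed options, only Gln belongs to this group.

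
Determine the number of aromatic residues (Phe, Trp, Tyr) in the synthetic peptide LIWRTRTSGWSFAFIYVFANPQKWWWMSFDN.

Matching residues: W3, W10, F12, F14, Y16, F18, W24, W25, W26, F29.

10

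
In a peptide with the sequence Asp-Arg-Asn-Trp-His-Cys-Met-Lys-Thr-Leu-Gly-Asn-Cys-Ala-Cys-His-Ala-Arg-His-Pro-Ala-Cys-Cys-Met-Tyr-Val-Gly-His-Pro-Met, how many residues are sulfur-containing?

Only Cys (C) and Met (M) have a sulfur atom in the side chain.
Matching residues: Cys6, Met7, Cys13, Cys15, Cys22, Cys23, Met24, Met30.

8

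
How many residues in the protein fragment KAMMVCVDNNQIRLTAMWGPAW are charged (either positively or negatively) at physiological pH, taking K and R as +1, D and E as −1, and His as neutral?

Charged side chains at pH ~7.4: K, R (positive); D, E (negative).
Matching residues: K1, D8, R13.

3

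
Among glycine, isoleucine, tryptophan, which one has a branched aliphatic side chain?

isoleucine

Valine (V), leucine (L), and isoleucine (I) are the branched-chain amino acids.
Of the listed options, only isoleucine belongs to this group.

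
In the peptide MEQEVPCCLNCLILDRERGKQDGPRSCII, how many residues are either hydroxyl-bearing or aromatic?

1

Hydroxyl-bearing: S, T, Y. Aromatic: F, W, Y.
Hydroxyl-bearing residues here: S26 (1).
Aromatic residues here: none (0).
(Y belongs to both groups, but none appear in this sequence.) Total = 1 + 0 = 1.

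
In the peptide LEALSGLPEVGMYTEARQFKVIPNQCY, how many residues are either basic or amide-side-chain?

Basic: H, K, R. Amide-side-chain: N, Q.
Basic residues here: R17, K20 (2).
Amide-side-chain residues here: Q18, N24, Q25 (3).
The two groups share no amino acid, so total = 2 + 3 = 5.

5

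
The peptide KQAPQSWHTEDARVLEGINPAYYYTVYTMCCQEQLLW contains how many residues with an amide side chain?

Asparagine (N) and glutamine (Q) have uncharged amide side chains.
Matching residues: Q2, Q5, N19, Q32, Q34.

5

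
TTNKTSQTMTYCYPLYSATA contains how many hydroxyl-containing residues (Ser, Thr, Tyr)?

11

Matching residues: T1, T2, T5, S6, T8, T10, Y11, Y13, Y16, S17, T19.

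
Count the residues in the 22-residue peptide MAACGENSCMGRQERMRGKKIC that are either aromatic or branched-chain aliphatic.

Aromatic: F, W, Y. Branched-chain aliphatic: I, L, V.
Aromatic residues here: none (0).
Branched-chain aliphatic residues here: I21 (1).
The two groups share no amino acid, so total = 0 + 1 = 1.

1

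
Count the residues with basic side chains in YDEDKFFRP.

K, R, and H are the three residues with basic side chains (ε-amine, guanidinium, and imidazole respectively).
Matching residues: K5, R8.

2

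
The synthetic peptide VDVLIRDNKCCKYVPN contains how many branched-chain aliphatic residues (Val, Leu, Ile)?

5

Matching residues: V1, V3, L4, I5, V14.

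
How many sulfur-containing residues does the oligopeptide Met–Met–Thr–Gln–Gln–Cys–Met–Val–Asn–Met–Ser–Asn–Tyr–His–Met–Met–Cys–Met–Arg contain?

Only Cys (C) and Met (M) have a sulfur atom in the side chain.
Matching residues: Met1, Met2, Cys6, Met7, Met10, Met15, Met16, Cys17, Met18.

9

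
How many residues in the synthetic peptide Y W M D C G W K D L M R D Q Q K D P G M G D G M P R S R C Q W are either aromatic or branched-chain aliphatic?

Aromatic: F, W, Y. Branched-chain aliphatic: I, L, V.
Aromatic residues here: Y1, W2, W7, W31 (4).
Branched-chain aliphatic residues here: L10 (1).
The two groups share no amino acid, so total = 4 + 1 = 5.

5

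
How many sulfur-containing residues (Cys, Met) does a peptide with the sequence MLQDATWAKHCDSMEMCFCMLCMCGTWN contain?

Matching residues: M1, C11, M14, M16, C17, C19, M20, C22, M23, C24.

10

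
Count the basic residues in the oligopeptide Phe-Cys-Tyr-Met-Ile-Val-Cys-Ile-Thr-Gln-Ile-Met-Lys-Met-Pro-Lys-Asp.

2

Lysine (K), arginine (R), and histidine (H) have basic, nitrogen-containing side chains.
Matching residues: Lys13, Lys16.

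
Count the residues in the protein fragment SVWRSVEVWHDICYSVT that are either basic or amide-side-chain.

Basic: H, K, R. Amide-side-chain: N, Q.
Basic residues here: R4, H10 (2).
Amide-side-chain residues here: none (0).
The two groups share no amino acid, so total = 2 + 0 = 2.

2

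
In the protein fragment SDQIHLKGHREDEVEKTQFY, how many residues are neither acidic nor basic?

10

Acidic: D, E. Basic: K, R, H. All other residues are neither.
Matching residues: S1, Q3, I4, L6, G8, V14, T17, Q18, F19, Y20.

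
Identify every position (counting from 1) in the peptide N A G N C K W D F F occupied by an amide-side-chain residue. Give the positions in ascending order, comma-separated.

1, 4

The amide-side-chain residues are Asn (N) and Gln (Q).
Matching residues: N1, N4.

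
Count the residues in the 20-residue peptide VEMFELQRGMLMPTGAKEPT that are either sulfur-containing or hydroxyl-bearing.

5

Sulfur-containing: C, M. Hydroxyl-bearing: S, T, Y.
Sulfur-containing residues here: M3, M10, M12 (3).
Hydroxyl-bearing residues here: T14, T20 (2).
The two groups share no amino acid, so total = 3 + 2 = 5.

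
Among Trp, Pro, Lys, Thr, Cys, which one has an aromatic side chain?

Trp

The aromatic amino acids are Phe (F, benzyl), Trp (W, indole), and Tyr (Y, phenol).
Of the listed options, only Trp belongs to this group.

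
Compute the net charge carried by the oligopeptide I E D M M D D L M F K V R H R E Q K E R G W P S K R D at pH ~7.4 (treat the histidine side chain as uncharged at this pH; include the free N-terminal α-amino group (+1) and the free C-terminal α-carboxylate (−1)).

At pH ~7.4 the Lys and Arg side chains are protonated (+1), the Asp and Glu side chains are deprotonated (−1), and with His taken as neutral all other side chains carry no charge.
Positive (K, R): K11, R13, R15, K18, R20, K25, R26 → +7.
Negative (D, E): E2, D3, D6, D7, E16, E19, D27 → −7.
The N-terminus (+1) and C-terminus (−1) cancel.
Net charge = (+7) + (−7) = 0.

0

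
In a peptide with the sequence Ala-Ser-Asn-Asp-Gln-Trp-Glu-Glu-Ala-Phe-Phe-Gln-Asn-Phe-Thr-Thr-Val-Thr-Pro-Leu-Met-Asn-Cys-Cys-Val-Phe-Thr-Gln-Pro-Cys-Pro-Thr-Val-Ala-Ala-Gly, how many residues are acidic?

3

Only D (aspartate) and E (glutamate) carry a side-chain carboxylic acid.
Matching residues: Asp4, Glu7, Glu8.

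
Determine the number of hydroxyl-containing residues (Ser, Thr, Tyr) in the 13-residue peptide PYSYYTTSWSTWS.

10

Matching residues: Y2, S3, Y4, Y5, T6, T7, S8, S10, T11, S13.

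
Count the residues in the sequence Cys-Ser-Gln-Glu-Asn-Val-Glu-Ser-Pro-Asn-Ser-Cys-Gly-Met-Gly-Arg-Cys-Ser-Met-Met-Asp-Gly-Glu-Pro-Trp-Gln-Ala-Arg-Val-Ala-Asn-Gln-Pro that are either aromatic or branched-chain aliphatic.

3

Aromatic: F, W, Y. Branched-chain aliphatic: I, L, V.
Aromatic residues here: Trp25 (1).
Branched-chain aliphatic residues here: Val6, Val29 (2).
The two groups share no amino acid, so total = 1 + 2 = 3.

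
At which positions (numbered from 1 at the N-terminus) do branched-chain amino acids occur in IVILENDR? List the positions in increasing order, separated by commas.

The BCAAs are Val, Leu, and Ile — aliphatic side chains with a branch point.
Matching residues: I1, V2, I3, L4.

1, 2, 3, 4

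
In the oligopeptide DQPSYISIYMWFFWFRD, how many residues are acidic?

Only D (aspartate) and E (glutamate) carry a side-chain carboxylic acid.
Matching residues: D1, D17.

2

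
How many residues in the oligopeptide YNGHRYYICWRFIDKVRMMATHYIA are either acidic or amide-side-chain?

Acidic: D, E. Amide-side-chain: N, Q.
Acidic residues here: D14 (1).
Amide-side-chain residues here: N2 (1).
The two groups share no amino acid, so total = 1 + 1 = 2.

2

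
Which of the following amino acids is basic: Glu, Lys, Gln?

The basic amino acids are Lys (K), Arg (R), and His (H).
Of the listed options, only Lys belongs to this group.

Lys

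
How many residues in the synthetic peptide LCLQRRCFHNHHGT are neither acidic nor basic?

9

Acidic: D, E. Basic: K, R, H. All other residues are neither.
Matching residues: L1, C2, L3, Q4, C7, F8, N10, G13, T14.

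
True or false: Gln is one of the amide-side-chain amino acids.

True

Asparagine (N) and glutamine (Q) have uncharged amide side chains.
Glutamine is in this group.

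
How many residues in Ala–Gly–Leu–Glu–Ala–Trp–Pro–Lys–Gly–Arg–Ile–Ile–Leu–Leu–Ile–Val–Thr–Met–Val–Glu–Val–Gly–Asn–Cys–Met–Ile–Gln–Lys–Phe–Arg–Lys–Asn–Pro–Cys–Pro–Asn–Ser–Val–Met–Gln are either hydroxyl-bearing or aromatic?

Hydroxyl-bearing: S, T, Y. Aromatic: F, W, Y.
Hydroxyl-bearing residues here: Thr17, Ser37 (2).
Aromatic residues here: Trp6, Phe29 (2).
(Y belongs to both groups, but none appear in this sequence.) Total = 2 + 2 = 4.

4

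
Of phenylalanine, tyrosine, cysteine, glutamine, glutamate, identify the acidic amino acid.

glutamate

Aspartate (D) and glutamate (E) have carboxylic-acid side chains and are the acidic amino acids.
Of the listed options, only glutamate belongs to this group.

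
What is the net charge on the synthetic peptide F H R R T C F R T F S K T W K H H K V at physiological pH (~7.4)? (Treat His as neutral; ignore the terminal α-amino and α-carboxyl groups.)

+6

At pH ~7.4 the Lys and Arg side chains are protonated (+1), the Asp and Glu side chains are deprotonated (−1), and with His taken as neutral all other side chains carry no charge.
Positive (K, R): R3, R4, R8, K12, K15, K18 → +6.
Negative (D, E): none → −0.
Net charge = (+6) + (−0) = +6.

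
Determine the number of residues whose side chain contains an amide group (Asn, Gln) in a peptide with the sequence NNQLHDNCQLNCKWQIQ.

8

Matching residues: N1, N2, Q3, N7, Q9, N11, Q15, Q17.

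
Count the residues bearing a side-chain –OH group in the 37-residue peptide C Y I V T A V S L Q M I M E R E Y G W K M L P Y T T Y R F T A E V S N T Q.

11

S, T, and Y are the three residues with a side-chain hydroxyl.
Matching residues: Y2, T5, S8, Y17, Y24, T25, T26, Y27, T30, S34, T36.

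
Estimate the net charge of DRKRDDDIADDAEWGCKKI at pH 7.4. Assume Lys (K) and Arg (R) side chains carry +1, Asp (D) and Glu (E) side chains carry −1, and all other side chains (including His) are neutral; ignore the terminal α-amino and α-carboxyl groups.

Positive (K, R): R2, K3, R4, K17, K18 → +5.
Negative (D, E): D1, D5, D6, D7, D10, D11, E13 → −7.
Net charge = (+5) + (−7) = −2.

-2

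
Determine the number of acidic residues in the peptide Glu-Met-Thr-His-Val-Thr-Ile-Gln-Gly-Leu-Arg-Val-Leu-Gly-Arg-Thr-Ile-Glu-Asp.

The acidic residues are Asp (D) and Glu (E), whose side chains end in a carboxylate group.
Matching residues: Glu1, Glu18, Asp19.

3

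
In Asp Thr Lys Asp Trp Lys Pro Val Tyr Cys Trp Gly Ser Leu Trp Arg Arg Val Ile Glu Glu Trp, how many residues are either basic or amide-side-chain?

Basic: H, K, R. Amide-side-chain: N, Q.
Basic residues here: Lys3, Lys6, Arg16, Arg17 (4).
Amide-side-chain residues here: none (0).
The two groups share no amino acid, so total = 4 + 0 = 4.

4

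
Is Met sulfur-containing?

Cysteine (C, thiol) and methionine (M, thioether) are the two sulfur-containing amino acids.
Methionine is in this group.

Yes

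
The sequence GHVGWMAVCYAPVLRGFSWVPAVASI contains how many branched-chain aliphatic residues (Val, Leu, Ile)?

7

Matching residues: V3, V8, V13, L14, V20, V23, I26.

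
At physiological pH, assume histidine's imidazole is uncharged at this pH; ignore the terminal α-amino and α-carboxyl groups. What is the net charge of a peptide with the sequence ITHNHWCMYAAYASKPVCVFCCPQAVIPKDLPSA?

The side chains ionized at physiological pH are Lys/Arg (+1) and Asp/Glu (−1); with His treated as neutral, nothing else contributes.
Positive (K, R): K15, K29 → +2.
Negative (D, E): D30 → −1.
Net charge = (+2) + (−1) = +1.

+1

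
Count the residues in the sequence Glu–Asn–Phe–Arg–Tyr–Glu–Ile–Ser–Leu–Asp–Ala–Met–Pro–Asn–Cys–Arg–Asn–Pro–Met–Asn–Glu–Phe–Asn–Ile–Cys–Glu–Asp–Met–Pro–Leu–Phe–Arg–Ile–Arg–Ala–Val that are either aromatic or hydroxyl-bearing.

5

Aromatic: F, W, Y. Hydroxyl-bearing: S, T, Y.
Aromatic residues here: Phe3, Tyr5, Phe22, Phe31 (4).
Hydroxyl-bearing residues here: Tyr5, Ser8 (2).
Y is in both groups, so the 1 Y residue must not be double-counted.
Total = 4 + 2 − 1 = 5.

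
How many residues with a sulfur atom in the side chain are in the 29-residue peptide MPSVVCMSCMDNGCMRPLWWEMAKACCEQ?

10

Cysteine (C, thiol) and methionine (M, thioether) are the two sulfur-containing amino acids.
Matching residues: M1, C6, M7, C9, M10, C14, M15, M22, C26, C27.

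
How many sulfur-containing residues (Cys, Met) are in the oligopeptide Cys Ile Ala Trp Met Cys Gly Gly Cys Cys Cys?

Matching residues: Cys1, Met5, Cys6, Cys9, Cys10, Cys11.

6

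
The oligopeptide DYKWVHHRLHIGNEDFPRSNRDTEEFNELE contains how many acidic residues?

The acidic residues are Asp (D) and Glu (E), whose side chains end in a carboxylate group.
Matching residues: D1, E14, D15, D22, E24, E25, E28, E30.

8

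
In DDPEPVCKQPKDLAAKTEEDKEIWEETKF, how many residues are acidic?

10

Aspartate (D) and glutamate (E) have carboxylic-acid side chains and are the acidic amino acids.
Matching residues: D1, D2, E4, D12, E18, E19, D20, E22, E25, E26.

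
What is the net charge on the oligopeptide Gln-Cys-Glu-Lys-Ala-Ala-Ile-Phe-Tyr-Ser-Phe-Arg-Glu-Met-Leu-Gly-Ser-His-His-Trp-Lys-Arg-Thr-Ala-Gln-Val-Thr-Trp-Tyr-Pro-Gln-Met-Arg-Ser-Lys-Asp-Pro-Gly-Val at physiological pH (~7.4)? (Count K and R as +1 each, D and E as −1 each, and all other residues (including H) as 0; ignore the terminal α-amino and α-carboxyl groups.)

+3

Positive (K, R): Lys4, Arg12, Lys21, Arg22, Arg33, Lys35 → +6.
Negative (D, E): Glu3, Glu13, Asp36 → −3.
Net charge = (+6) + (−3) = +3.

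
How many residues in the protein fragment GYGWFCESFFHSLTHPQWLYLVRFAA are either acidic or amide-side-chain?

2

Acidic: D, E. Amide-side-chain: N, Q.
Acidic residues here: E7 (1).
Amide-side-chain residues here: Q17 (1).
The two groups share no amino acid, so total = 1 + 1 = 2.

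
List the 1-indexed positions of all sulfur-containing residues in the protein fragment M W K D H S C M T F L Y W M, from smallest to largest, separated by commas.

1, 7, 8, 14

Only Cys (C) and Met (M) have a sulfur atom in the side chain.
Matching residues: M1, C7, M8, M14.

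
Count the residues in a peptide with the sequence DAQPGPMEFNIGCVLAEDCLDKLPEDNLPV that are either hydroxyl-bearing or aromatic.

Hydroxyl-bearing: S, T, Y. Aromatic: F, W, Y.
Hydroxyl-bearing residues here: none (0).
Aromatic residues here: F9 (1).
(Y belongs to both groups, but none appear in this sequence.) Total = 0 + 1 = 1.

1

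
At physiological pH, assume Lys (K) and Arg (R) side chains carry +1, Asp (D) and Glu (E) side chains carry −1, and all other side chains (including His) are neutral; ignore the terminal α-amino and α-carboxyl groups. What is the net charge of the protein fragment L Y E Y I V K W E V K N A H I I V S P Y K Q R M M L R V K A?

Positive (K, R): K7, K11, K21, R23, R27, K29 → +6.
Negative (D, E): E3, E9 → −2.
Net charge = (+6) + (−2) = +4.

+4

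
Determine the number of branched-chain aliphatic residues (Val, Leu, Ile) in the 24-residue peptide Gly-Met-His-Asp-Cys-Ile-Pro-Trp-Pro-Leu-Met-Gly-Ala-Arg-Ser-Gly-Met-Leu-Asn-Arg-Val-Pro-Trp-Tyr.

Matching residues: Ile6, Leu10, Leu18, Val21.

4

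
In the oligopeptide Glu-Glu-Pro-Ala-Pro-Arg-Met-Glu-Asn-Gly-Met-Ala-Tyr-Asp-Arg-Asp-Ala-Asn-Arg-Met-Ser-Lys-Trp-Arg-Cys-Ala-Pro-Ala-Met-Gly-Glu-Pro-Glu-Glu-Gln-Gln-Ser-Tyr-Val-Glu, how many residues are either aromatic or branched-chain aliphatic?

Aromatic: F, W, Y. Branched-chain aliphatic: I, L, V.
Aromatic residues here: Tyr13, Trp23, Tyr38 (3).
Branched-chain aliphatic residues here: Val39 (1).
The two groups share no amino acid, so total = 3 + 1 = 4.

4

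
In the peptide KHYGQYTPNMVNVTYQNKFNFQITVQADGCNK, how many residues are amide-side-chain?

Asparagine (N) and glutamine (Q) have uncharged amide side chains.
Matching residues: Q5, N9, N12, Q16, N17, N20, Q22, Q26, N31.

9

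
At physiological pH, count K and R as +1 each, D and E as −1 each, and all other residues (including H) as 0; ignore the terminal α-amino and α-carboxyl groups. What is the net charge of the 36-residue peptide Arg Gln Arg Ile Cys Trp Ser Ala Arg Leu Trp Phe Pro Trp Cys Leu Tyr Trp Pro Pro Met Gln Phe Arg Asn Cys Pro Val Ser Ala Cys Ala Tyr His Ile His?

+4

Positive (K, R): Arg1, Arg3, Arg9, Arg24 → +4.
Negative (D, E): none → −0.
Net charge = (+4) + (−0) = +4.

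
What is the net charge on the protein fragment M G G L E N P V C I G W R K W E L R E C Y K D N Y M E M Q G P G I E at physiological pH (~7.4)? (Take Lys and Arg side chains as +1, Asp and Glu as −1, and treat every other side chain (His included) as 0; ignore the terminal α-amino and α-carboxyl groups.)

-2

Positive (K, R): R13, K14, R18, K22 → +4.
Negative (D, E): E5, E16, E19, D23, E27, E34 → −6.
Net charge = (+4) + (−6) = −2.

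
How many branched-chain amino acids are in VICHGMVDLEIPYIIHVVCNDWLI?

11

The BCAAs are Val, Leu, and Ile — aliphatic side chains with a branch point.
Matching residues: V1, I2, V7, L9, I11, I14, I15, V17, V18, L23, I24.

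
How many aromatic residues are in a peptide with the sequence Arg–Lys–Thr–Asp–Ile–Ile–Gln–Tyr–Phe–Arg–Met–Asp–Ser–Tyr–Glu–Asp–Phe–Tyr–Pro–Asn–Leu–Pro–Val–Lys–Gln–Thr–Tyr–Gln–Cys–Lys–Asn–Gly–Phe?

7

Phenylalanine (F), tryptophan (W), and tyrosine (Y) have aromatic ring side chains.
Matching residues: Tyr8, Phe9, Tyr14, Phe17, Tyr18, Tyr27, Phe33.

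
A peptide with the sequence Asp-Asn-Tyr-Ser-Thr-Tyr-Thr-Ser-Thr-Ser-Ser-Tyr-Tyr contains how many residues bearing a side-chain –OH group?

11

Serine (S), threonine (T), and tyrosine (Y) each carry a hydroxyl group on the side chain.
Matching residues: Tyr3, Ser4, Thr5, Tyr6, Thr7, Ser8, Thr9, Ser10, Ser11, Tyr12, Tyr13.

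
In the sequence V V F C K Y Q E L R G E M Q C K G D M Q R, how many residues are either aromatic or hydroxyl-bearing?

Aromatic: F, W, Y. Hydroxyl-bearing: S, T, Y.
Aromatic residues here: F3, Y6 (2).
Hydroxyl-bearing residues here: Y6 (1).
Y is in both groups, so the 1 Y residue must not be double-counted.
Total = 2 + 1 − 1 = 2.

2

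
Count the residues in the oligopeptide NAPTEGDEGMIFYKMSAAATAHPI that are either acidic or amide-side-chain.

4

Acidic: D, E. Amide-side-chain: N, Q.
Acidic residues here: E5, D7, E8 (3).
Amide-side-chain residues here: N1 (1).
The two groups share no amino acid, so total = 3 + 1 = 4.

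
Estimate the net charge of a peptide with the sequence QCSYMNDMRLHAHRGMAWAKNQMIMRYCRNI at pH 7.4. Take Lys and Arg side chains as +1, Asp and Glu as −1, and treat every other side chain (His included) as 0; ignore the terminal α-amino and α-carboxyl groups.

Positive (K, R): R9, R14, K20, R26, R29 → +5.
Negative (D, E): D7 → −1.
Net charge = (+5) + (−1) = +4.

+4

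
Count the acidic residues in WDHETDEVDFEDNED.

The acidic residues are Asp (D) and Glu (E), whose side chains end in a carboxylate group.
Matching residues: D2, E4, D6, E7, D9, E11, D12, E14, D15.

9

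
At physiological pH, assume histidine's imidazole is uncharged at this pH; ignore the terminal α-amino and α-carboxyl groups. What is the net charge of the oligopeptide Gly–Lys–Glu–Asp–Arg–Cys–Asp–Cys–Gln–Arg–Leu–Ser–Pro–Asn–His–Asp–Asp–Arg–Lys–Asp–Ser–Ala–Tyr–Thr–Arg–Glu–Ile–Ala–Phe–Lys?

0

At pH ~7.4 the Lys and Arg side chains are protonated (+1), the Asp and Glu side chains are deprotonated (−1), and with His taken as neutral all other side chains carry no charge.
Positive (K, R): Lys2, Arg5, Arg10, Arg18, Lys19, Arg25, Lys30 → +7.
Negative (D, E): Glu3, Asp4, Asp7, Asp16, Asp17, Asp20, Glu26 → −7.
Net charge = (+7) + (−7) = 0.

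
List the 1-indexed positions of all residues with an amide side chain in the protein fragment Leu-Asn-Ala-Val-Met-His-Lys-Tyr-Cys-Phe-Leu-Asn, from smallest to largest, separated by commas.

Asparagine (N) and glutamine (Q) have uncharged amide side chains.
Matching residues: Asn2, Asn12.

2, 12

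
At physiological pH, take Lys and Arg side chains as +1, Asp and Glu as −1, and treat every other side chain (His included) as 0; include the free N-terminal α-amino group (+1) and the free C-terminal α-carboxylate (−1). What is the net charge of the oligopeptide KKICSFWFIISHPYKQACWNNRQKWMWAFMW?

+5

Positive (K, R): K1, K2, K15, R22, K24 → +5.
Negative (D, E): none → −0.
The N-terminus (+1) and C-terminus (−1) cancel.
Net charge = (+5) + (−0) = +5.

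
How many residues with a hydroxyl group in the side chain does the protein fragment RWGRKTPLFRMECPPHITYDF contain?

The –OH-bearing residues are Ser, Thr (aliphatic alcohols), and Tyr (phenol).
Matching residues: T6, T18, Y19.

3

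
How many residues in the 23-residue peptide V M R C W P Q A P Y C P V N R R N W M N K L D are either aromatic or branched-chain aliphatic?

6

Aromatic: F, W, Y. Branched-chain aliphatic: I, L, V.
Aromatic residues here: W5, Y10, W18 (3).
Branched-chain aliphatic residues here: V1, V13, L22 (3).
The two groups share no amino acid, so total = 3 + 3 = 6.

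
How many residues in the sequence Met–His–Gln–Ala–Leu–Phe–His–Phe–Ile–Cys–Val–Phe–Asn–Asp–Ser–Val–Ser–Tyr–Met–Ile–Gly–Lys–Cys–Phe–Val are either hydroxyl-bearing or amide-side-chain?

5

Hydroxyl-bearing: S, T, Y. Amide-side-chain: N, Q.
Hydroxyl-bearing residues here: Ser15, Ser17, Tyr18 (3).
Amide-side-chain residues here: Gln3, Asn13 (2).
The two groups share no amino acid, so total = 3 + 2 = 5.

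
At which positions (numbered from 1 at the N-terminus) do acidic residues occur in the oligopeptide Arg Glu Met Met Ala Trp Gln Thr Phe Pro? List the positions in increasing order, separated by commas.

Aspartate (D) and glutamate (E) have carboxylic-acid side chains and are the acidic amino acids.
Matching residues: Glu2.

2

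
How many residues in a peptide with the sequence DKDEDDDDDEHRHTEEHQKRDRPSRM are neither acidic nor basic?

Acidic: D, E. Basic: K, R, H. All other residues are neither.
Matching residues: T14, Q18, P23, S24, M26.

5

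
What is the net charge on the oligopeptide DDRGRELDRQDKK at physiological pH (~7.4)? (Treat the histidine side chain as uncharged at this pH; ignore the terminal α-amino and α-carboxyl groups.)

0

At pH ~7.4 the Lys and Arg side chains are protonated (+1), the Asp and Glu side chains are deprotonated (−1), and with His taken as neutral all other side chains carry no charge.
Positive (K, R): R3, R5, R9, K12, K13 → +5.
Negative (D, E): D1, D2, E6, D8, D11 → −5.
Net charge = (+5) + (−5) = 0.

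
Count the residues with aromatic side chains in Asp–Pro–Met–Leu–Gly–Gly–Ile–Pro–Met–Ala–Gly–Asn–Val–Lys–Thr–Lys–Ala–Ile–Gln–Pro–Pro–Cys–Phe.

F, W, and Y each carry an aromatic ring on the side chain.
Matching residues: Phe23.

1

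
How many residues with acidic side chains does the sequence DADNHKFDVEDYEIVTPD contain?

Aspartate (D) and glutamate (E) have carboxylic-acid side chains and are the acidic amino acids.
Matching residues: D1, D3, D8, E10, D11, E13, D18.

7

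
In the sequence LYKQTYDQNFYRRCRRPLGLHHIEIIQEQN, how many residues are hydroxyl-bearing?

Serine (S), threonine (T), and tyrosine (Y) each carry a hydroxyl group on the side chain.
Matching residues: Y2, T5, Y6, Y11.

4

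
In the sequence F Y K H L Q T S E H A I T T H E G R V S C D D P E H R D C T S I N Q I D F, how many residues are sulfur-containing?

Only Cys (C) and Met (M) have a sulfur atom in the side chain.
Matching residues: C21, C29.

2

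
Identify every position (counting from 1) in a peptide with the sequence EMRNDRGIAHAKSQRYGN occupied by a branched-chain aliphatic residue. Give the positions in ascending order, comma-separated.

8

Matching residues: I8.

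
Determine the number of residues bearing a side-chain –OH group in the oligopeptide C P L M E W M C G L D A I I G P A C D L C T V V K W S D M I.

2

S, T, and Y are the three residues with a side-chain hydroxyl.
Matching residues: T22, S27.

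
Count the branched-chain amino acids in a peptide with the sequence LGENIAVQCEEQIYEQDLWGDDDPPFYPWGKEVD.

6

Valine (V), leucine (L), and isoleucine (I) are the branched-chain amino acids.
Matching residues: L1, I5, V7, I13, L18, V33.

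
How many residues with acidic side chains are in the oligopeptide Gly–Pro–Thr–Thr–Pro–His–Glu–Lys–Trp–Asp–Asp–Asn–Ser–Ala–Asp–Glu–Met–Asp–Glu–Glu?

Aspartate (D) and glutamate (E) have carboxylic-acid side chains and are the acidic amino acids.
Matching residues: Glu7, Asp10, Asp11, Asp15, Glu16, Asp18, Glu19, Glu20.

8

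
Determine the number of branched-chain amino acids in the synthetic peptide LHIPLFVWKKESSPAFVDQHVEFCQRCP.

V, L, and I make up the branched-chain aliphatic group.
Matching residues: L1, I3, L5, V7, V17, V21.

6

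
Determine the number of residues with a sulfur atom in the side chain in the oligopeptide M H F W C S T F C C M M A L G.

Only Cys (C) and Met (M) have a sulfur atom in the side chain.
Matching residues: M1, C5, C9, C10, M11, M12.

6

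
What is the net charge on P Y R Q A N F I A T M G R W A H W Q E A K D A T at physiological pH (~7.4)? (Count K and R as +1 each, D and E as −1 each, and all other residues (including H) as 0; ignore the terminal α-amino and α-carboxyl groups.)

+1

Positive (K, R): R3, R13, K21 → +3.
Negative (D, E): E19, D22 → −2.
Net charge = (+3) + (−2) = +1.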